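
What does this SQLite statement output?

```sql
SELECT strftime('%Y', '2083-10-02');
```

`%Y` extracts the 4-digit year: 2083.

2083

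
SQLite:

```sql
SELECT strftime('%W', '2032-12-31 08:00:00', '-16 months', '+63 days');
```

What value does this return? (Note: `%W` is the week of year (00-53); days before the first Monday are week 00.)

First apply '-16 months', '+63 days': 2032-12-31 08:00:00 → 2031-11-02 08:00:00.
2031-11-02 is a Sunday. SQLite's %W counts Mondays since the year started; the result is 43.

43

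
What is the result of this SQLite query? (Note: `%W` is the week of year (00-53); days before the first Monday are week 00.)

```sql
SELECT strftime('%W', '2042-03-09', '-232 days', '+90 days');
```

41

First apply '-232 days', '+90 days': 2042-03-09 → 2041-10-18.
2041-10-18 is a Friday. SQLite's %W counts Mondays since the year started; the result is 41.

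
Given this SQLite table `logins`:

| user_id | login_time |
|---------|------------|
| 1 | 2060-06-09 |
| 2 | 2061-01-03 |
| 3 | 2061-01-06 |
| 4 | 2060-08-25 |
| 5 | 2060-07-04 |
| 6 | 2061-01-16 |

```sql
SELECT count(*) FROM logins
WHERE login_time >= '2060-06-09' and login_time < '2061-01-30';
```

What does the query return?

6

Rows in [2060-06-09, 2061-01-30): 2060-06-09, 2061-01-03, 2061-01-06, 2060-08-25, 2060-07-04, 2061-01-16 → 6 rows.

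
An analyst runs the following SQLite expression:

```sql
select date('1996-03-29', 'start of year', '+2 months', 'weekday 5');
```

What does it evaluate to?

`start of year` rewinds 1996-03-29 to 1996-01-01.
Adding +2 months to 1996-01-01 gives 1996-03-01.
`weekday 5` advances to the next Friday; 1996-03-01 is already a Friday, so it stays at 1996-03-01.

1996-03-01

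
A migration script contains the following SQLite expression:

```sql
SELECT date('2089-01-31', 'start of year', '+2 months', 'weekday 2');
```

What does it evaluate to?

2089-03-01

`start of year` rewinds 2089-01-31 to 2089-01-01.
Adding +2 months to 2089-01-01 gives 2089-03-01.
`weekday 2` advances to the next Tuesday; 2089-03-01 is already a Tuesday, so it stays at 2089-03-01.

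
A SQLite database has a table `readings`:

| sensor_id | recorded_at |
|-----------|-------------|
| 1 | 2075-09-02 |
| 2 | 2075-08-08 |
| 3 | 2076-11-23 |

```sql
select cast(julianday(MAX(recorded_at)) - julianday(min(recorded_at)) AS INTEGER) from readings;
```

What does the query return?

MIN = 2075-08-08, MAX = 2076-11-23.
23 days remain in August 2075 after the 8th (31 − 8).
Full months from September 2075 through October 2076 contribute their day counts.
Then 23 days into November 2076.
Total: 23 + 30 + 31 + 30 + 31 + 31 + 29 + 31 + 30 + 31 + 30 + 31 + 31 + 30 + 31 + 23 = 473.

473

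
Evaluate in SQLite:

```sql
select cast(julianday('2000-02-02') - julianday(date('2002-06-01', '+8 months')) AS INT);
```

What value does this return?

-1095

Adding +8 months to 2002-06-01 gives 2003-02-01.
27 days remain in February 2000 after the 2nd (29 − 2).
Full months from March 2000 through January 2003 contribute their day counts.
Then 1 day into February 2003.
Total: 27 + 31 + 30 + 31 + 30 + 31 + 31 + 30 + 31 + 30 + 31 + 31 + 28 + 31 + 30 + 31 + 30 + 31 + 31 + 30 + 31 + 30 + 31 + 31 + 28 + 31 + 30 + 31 + 30 + 31 + 31 + 30 + 31 + 30 + 31 + 31 + 1 = 1095.
The subtraction is earlier − later, so the result is −1095 → -1095.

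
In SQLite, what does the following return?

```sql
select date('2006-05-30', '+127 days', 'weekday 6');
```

2006-10-07

Applying '+127 days' to 2006-05-30: counting 127 days forward gives 2006-10-04.
`weekday 6` advances to the next Saturday; 2006-10-04 is a Wednesday, so it moves forward to 2006-10-07.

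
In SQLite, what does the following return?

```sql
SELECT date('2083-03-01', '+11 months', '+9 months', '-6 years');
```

Adding +11 months to 2083-03-01 gives 2084-02-01.
Adding +9 months to 2084-02-01 gives 2084-11-01.
Adding -6 years to 2084-11-01 gives 2078-11-01.

2078-11-01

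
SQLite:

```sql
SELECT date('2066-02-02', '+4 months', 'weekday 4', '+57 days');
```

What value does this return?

Adding +4 months to 2066-02-02 gives 2066-06-02.
`weekday 4` advances to the next Thursday; 2066-06-02 is a Wednesday, so it moves forward to 2066-06-03.
Applying '+57 days' to 2066-06-03: counting 57 days forward gives 2066-07-30.

2066-07-30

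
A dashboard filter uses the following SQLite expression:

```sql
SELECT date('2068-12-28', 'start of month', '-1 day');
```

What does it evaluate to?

2068-11-30

`start of month` rewinds 2068-12-28 to 2068-12-01.
Going back 1 day from 2068-12-01 reaches 2068-11-30 (last day of November, 30 days).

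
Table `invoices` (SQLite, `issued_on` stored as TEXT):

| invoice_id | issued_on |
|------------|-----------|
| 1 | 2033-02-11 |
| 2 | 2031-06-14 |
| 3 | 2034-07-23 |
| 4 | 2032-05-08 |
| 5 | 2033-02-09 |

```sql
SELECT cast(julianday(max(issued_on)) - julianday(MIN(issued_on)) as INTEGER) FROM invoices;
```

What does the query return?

MIN = 2031-06-14, MAX = 2034-07-23.
16 days remain in June 2031 after the 14th (30 − 14).
Full months from July 2031 through June 2034 contribute their day counts.
Then 23 days into July 2034.
Total: 16 + 31 + 31 + 30 + 31 + 30 + 31 + 31 + 29 + 31 + 30 + 31 + 30 + 31 + 31 + 30 + 31 + 30 + 31 + 31 + 28 + 31 + 30 + 31 + 30 + 31 + 31 + 30 + 31 + 30 + 31 + 31 + 28 + 31 + 30 + 31 + 30 + 23 = 1135.

1135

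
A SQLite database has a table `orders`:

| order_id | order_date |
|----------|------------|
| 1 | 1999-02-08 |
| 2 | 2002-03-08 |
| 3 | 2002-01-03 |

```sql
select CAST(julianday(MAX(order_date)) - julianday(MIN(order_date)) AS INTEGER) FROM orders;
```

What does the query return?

1124

MIN = 1999-02-08, MAX = 2002-03-08.
20 days remain in February 1999 after the 8th (28 − 8).
Full months from March 1999 through February 2002 contribute their day counts.
Then 8 days into March 2002.
Total: 20 + 31 + 30 + 31 + 30 + 31 + 31 + 30 + 31 + 30 + 31 + 31 + 29 + 31 + 30 + 31 + 30 + 31 + 31 + 30 + 31 + 30 + 31 + 31 + 28 + 31 + 30 + 31 + 30 + 31 + 31 + 30 + 31 + 30 + 31 + 31 + 28 + 8 = 1124.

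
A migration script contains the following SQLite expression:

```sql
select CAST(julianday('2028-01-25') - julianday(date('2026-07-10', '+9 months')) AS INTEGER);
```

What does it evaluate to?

Adding +9 months to 2026-07-10 gives 2027-04-10.
20 days remain in April 2027 after the 10th (30 − 10).
Full months from May 2027 through December 2027 contribute their day counts.
Then 25 days into January 2028.
Total: 20 + 31 + 30 + 31 + 31 + 30 + 31 + 30 + 31 + 25 = 290.

290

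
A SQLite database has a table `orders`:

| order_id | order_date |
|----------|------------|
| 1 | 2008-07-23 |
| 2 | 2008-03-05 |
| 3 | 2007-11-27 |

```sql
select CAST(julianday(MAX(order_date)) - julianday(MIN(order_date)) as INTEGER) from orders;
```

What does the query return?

MIN = 2007-11-27, MAX = 2008-07-23.
3 days remain in November 2007 after the 27th (30 − 27).
Full months from December 2007 through June 2008 contribute their day counts.
Then 23 days into July 2008.
Total: 3 + 31 + 31 + 29 + 31 + 30 + 31 + 30 + 23 = 239.

239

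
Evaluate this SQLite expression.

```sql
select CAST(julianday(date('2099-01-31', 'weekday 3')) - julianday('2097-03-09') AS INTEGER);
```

`weekday 3` advances to the next Wednesday; 2099-01-31 is a Saturday, so it moves forward to 2099-02-04.
22 days remain in March 2097 after the 9th (31 − 9).
Full months from April 2097 through January 2099 contribute their day counts.
Then 4 days into February 2099.
Total: 22 + 30 + 31 + 30 + 31 + 31 + 30 + 31 + 30 + 31 + 31 + 28 + 31 + 30 + 31 + 30 + 31 + 31 + 30 + 31 + 30 + 31 + 31 + 4 = 697.

697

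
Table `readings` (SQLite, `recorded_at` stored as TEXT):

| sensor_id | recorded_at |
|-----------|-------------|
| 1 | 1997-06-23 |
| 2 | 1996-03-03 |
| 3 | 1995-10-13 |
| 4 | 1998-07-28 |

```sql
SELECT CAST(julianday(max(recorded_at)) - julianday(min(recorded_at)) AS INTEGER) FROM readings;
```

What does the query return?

MIN = 1995-10-13, MAX = 1998-07-28.
18 days remain in October 1995 after the 13th (31 − 13).
Full months from November 1995 through June 1998 contribute their day counts.
Then 28 days into July 1998.
Total: 18 + 30 + 31 + 31 + 29 + 31 + 30 + 31 + 30 + 31 + 31 + 30 + 31 + 30 + 31 + 31 + 28 + 31 + 30 + 31 + 30 + 31 + 31 + 30 + 31 + 30 + 31 + 31 + 28 + 31 + 30 + 31 + 30 + 28 = 1019.

1019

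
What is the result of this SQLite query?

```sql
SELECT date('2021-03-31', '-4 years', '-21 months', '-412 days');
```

Adding -4 years to 2021-03-31 gives 2017-03-31.
Adding -21 months to 2017-03-31 targets 2015-06-31. June 2015 has only 30 days, so SQLite normalizes the 1-day overflow forward to 2015-07-01.
Applying '-412 days' to 2015-07-01: counting 412 days back gives 2014-05-15.

2014-05-15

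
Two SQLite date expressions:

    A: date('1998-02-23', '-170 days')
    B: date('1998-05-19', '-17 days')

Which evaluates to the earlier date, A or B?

A

A = 1997-09-06.
B = 1998-05-02.
A is earlier.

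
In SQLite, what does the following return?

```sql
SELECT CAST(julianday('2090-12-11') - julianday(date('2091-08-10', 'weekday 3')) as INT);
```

-247

`weekday 3` advances to the next Wednesday; 2091-08-10 is a Friday, so it moves forward to 2091-08-15.
20 days remain in December 2090 after the 11th (31 − 11).
Full months from January 2091 through July 2091 contribute their day counts.
Then 15 days into August 2091.
Total: 20 + 31 + 28 + 31 + 30 + 31 + 30 + 31 + 15 = 247.
The subtraction is earlier − later, so the result is −247 → -247.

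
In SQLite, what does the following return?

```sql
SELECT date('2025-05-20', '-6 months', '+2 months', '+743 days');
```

2027-02-02

Adding -6 months to 2025-05-20 gives 2024-11-20.
Adding +2 months to 2024-11-20 gives 2025-01-20.
Applying '+743 days' to 2025-01-20: counting 743 days forward gives 2027-02-02.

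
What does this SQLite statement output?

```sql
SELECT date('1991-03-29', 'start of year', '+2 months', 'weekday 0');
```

1991-03-03

`start of year` rewinds 1991-03-29 to 1991-01-01.
Adding +2 months to 1991-01-01 gives 1991-03-01.
`weekday 0` advances to the next Sunday; 1991-03-01 is a Friday, so it moves forward to 1991-03-03.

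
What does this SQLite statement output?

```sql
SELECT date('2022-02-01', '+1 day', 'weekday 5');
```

2022-02-04

Advancing 1 more day within February lands on 2022-02-02.
`weekday 5` advances to the next Friday; 2022-02-02 is a Wednesday, so it moves forward to 2022-02-04.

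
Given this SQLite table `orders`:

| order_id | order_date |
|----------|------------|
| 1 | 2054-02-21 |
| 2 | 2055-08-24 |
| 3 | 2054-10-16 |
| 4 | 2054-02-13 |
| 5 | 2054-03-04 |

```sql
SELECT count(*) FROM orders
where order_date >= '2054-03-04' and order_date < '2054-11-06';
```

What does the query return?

2

Rows in [2054-03-04, 2054-11-06): 2054-10-16, 2054-03-04 → 2 rows.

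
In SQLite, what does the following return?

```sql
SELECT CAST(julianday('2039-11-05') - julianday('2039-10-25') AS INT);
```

6 days remain in October 2039 after the 25th (31 − 25).
Then 5 days into November 2039.
Total: 6 + 5 = 11.

11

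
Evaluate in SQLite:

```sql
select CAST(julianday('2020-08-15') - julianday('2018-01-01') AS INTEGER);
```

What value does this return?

30 days remain in January 2018 after the 1st (31 − 1).
Full months from February 2018 through July 2020 contribute their day counts.
Then 15 days into August 2020.
Total: 30 + 28 + 31 + 30 + 31 + 30 + 31 + 31 + 30 + 31 + 30 + 31 + 31 + 28 + 31 + 30 + 31 + 30 + 31 + 31 + 30 + 31 + 30 + 31 + 31 + 29 + 31 + 30 + 31 + 30 + 31 + 15 = 957.

957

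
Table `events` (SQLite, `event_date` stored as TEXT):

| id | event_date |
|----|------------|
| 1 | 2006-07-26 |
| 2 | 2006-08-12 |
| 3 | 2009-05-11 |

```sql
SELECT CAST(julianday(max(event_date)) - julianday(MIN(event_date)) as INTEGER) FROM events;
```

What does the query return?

1020

MIN = 2006-07-26, MAX = 2009-05-11.
5 days remain in July 2006 after the 26th (31 − 26).
Full months from August 2006 through April 2009 contribute their day counts.
Then 11 days into May 2009.
Total: 5 + 31 + 30 + 31 + 30 + 31 + 31 + 28 + 31 + 30 + 31 + 30 + 31 + 31 + 30 + 31 + 30 + 31 + 31 + 29 + 31 + 30 + 31 + 30 + 31 + 31 + 30 + 31 + 30 + 31 + 31 + 28 + 31 + 30 + 11 = 1020.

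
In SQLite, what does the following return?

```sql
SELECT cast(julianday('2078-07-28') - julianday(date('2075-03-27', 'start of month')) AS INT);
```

`start of month` rewinds 2075-03-27 to 2075-03-01.
30 days remain in March 2075 after the 1st (31 − 1).
Full months from April 2075 through June 2078 contribute their day counts.
Then 28 days into July 2078.
Total: 30 + 30 + 31 + 30 + 31 + 31 + 30 + 31 + 30 + 31 + 31 + 29 + 31 + 30 + 31 + 30 + 31 + 31 + 30 + 31 + 30 + 31 + 31 + 28 + 31 + 30 + 31 + 30 + 31 + 31 + 30 + 31 + 30 + 31 + 31 + 28 + 31 + 30 + 31 + 30 + 28 = 1245.

1245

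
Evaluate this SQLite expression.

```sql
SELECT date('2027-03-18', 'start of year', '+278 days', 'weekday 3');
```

`start of year` rewinds 2027-03-18 to 2027-01-01.
Applying '+278 days' to 2027-01-01: counting 278 days forward gives 2027-10-06.
`weekday 3` advances to the next Wednesday; 2027-10-06 is already a Wednesday, so it stays at 2027-10-06.

2027-10-06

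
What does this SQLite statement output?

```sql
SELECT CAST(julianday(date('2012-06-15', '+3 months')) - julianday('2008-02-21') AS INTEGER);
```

1668

Adding +3 months to 2012-06-15 gives 2012-09-15.
8 days remain in February 2008 after the 21st (29 − 21).
Full months from March 2008 through August 2012 contribute their day counts.
Then 15 days into September 2012.
Total: 8 + 31 + 30 + 31 + 30 + 31 + 31 + 30 + 31 + 30 + 31 + 31 + 28 + 31 + 30 + 31 + 30 + 31 + 31 + 30 + 31 + 30 + 31 + 31 + 28 + 31 + 30 + 31 + 30 + 31 + 31 + 30 + 31 + 30 + 31 + 31 + 28 + 31 + 30 + 31 + 30 + 31 + 31 + 30 + 31 + 30 + 31 + 31 + 29 + 31 + 30 + 31 + 30 + 31 + 31 + 15 = 1668.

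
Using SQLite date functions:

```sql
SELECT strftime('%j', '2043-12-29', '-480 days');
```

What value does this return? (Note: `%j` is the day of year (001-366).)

248

First apply '-480 days': 2043-12-29 → 2042-09-05.
Day-of-year for 2042-09-05: days since 2042-01-01 inclusive = 248, zero-padded to 248.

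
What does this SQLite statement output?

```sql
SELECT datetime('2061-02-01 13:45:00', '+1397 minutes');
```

2061-02-02 13:02:00

1397 minutes = 23h 17m; +1397 minutes from 2061-02-01 13:45:00 is 2061-02-02 13:02:00 (crosses midnight).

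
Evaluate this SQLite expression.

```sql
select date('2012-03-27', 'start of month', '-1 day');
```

2012-02-29

`start of month` rewinds 2012-03-27 to 2012-03-01.
Going back 1 day from 2012-03-01 reaches 2012-02-29 (last day of February, 29 days).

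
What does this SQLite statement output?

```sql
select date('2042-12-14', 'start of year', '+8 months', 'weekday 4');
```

2042-09-04

`start of year` rewinds 2042-12-14 to 2042-01-01.
Adding +8 months to 2042-01-01 gives 2042-09-01.
`weekday 4` advances to the next Thursday; 2042-09-01 is a Monday, so it moves forward to 2042-09-04.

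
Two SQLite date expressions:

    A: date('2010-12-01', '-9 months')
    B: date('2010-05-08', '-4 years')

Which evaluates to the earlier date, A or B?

A = 2010-03-01.
B = 2006-05-08.
B is earlier.

B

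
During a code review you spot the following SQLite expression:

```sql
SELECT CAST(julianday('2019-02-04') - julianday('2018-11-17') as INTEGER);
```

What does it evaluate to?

79

13 days remain in November 2018 after the 17th (30 − 17).
December 2018: 31 days.
January 2019: 31 days.
Then 4 days into February 2019.
Total: 13 + 31 + 31 + 4 = 79.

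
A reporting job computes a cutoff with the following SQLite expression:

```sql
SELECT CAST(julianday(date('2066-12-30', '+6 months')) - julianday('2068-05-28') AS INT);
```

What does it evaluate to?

Adding +6 months to 2066-12-30 gives 2067-06-30.
0 days remain in June 2067 after the 30th (30 − 30).
Full months from July 2067 through April 2068 contribute their day counts.
Then 28 days into May 2068.
Total: 0 + 31 + 31 + 30 + 31 + 30 + 31 + 31 + 29 + 31 + 30 + 28 = 333.
The subtraction is earlier − later, so the result is −333 → -333.

-333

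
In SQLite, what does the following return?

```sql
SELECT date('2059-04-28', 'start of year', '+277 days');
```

`start of year` rewinds 2059-04-28 to 2059-01-01.
Applying '+277 days' to 2059-01-01: counting 277 days forward gives 2059-10-05.

2059-10-05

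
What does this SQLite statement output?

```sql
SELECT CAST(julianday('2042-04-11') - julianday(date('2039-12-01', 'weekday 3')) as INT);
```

`weekday 3` advances to the next Wednesday; 2039-12-01 is a Thursday, so it moves forward to 2039-12-07.
24 days remain in December 2039 after the 7th (31 − 7).
Full months from January 2040 through March 2042 contribute their day counts.
Then 11 days into April 2042.
Total: 24 + 31 + 29 + 31 + 30 + 31 + 30 + 31 + 31 + 30 + 31 + 30 + 31 + 31 + 28 + 31 + 30 + 31 + 30 + 31 + 31 + 30 + 31 + 30 + 31 + 31 + 28 + 31 + 11 = 856.

856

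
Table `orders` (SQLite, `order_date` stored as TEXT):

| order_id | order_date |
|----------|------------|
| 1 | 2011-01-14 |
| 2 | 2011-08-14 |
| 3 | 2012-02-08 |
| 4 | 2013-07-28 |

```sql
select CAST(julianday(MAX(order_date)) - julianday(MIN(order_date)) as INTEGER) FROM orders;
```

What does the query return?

MIN = 2011-01-14, MAX = 2013-07-28.
17 days remain in January 2011 after the 14th (31 − 14).
Full months from February 2011 through June 2013 contribute their day counts.
Then 28 days into July 2013.
Total: 17 + 28 + 31 + 30 + 31 + 30 + 31 + 31 + 30 + 31 + 30 + 31 + 31 + 29 + 31 + 30 + 31 + 30 + 31 + 31 + 30 + 31 + 30 + 31 + 31 + 28 + 31 + 30 + 31 + 30 + 28 = 926.

926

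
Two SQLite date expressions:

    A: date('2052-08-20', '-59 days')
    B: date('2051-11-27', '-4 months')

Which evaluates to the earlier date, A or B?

B

A = 2052-06-22.
B = 2051-07-27.
B is earlier.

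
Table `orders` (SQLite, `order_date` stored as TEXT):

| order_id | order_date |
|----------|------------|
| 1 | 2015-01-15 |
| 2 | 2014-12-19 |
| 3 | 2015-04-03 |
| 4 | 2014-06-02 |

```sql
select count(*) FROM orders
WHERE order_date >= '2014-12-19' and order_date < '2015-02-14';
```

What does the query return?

Rows in [2014-12-19, 2015-02-14): 2015-01-15, 2014-12-19 → 2 rows.

2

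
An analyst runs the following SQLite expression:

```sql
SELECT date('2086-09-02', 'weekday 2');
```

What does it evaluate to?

2086-09-03

`weekday 2` advances to the next Tuesday; 2086-09-02 is a Monday, so it moves forward to 2086-09-03.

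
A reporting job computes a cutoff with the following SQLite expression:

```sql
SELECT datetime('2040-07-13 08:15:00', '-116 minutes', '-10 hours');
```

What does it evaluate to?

2040-07-12 20:19:00

116 minutes = 1h 56m; -116 minutes from 2040-07-13 08:15:00 is 2040-07-13 06:19:00.
-10 hours from 2040-07-13 06:19:00 is 2040-07-12 20:19:00 (crosses midnight).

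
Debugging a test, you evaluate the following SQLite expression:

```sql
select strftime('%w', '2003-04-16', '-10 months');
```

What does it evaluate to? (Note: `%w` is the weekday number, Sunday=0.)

First apply '-10 months': 2003-04-16 → 2002-06-16.
2002-06-16 is a Sunday; with Sunday=0 that is 0.

0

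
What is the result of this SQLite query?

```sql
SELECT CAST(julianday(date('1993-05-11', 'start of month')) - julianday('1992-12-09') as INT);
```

143

`start of month` rewinds 1993-05-11 to 1993-05-01.
22 days remain in December 1992 after the 9th (31 − 9).
January 1993: 31 days.
February 1993: 28 days.
March 1993: 31 days.
April 1993: 30 days.
Then 1 day into May 1993.
Total: 22 + 31 + 28 + 31 + 30 + 1 = 143.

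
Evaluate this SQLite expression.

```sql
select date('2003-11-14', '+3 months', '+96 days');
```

2004-05-20

Adding +3 months to 2003-11-14 gives 2004-02-14.
Applying '+96 days' to 2004-02-14: counting 96 days forward gives 2004-05-20.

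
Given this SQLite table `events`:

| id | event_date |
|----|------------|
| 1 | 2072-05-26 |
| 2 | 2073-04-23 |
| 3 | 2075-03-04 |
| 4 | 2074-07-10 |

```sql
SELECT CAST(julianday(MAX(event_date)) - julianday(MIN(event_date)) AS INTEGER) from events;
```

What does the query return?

MIN = 2072-05-26, MAX = 2075-03-04.
5 days remain in May 2072 after the 26th (31 − 26).
Full months from June 2072 through February 2075 contribute their day counts.
Then 4 days into March 2075.
Total: 5 + 30 + 31 + 31 + 30 + 31 + 30 + 31 + 31 + 28 + 31 + 30 + 31 + 30 + 31 + 31 + 30 + 31 + 30 + 31 + 31 + 28 + 31 + 30 + 31 + 30 + 31 + 31 + 30 + 31 + 30 + 31 + 31 + 28 + 4 = 1012.

1012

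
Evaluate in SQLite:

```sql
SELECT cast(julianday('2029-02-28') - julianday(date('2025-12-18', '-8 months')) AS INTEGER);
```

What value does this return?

Adding -8 months to 2025-12-18 gives 2025-04-18.
12 days remain in April 2025 after the 18th (30 − 18).
Full months from May 2025 through January 2029 contribute their day counts.
Then 28 days into February 2029.
Total: 12 + 31 + 30 + 31 + 31 + 30 + 31 + 30 + 31 + 31 + 28 + 31 + 30 + 31 + 30 + 31 + 31 + 30 + 31 + 30 + 31 + 31 + 28 + 31 + 30 + 31 + 30 + 31 + 31 + 30 + 31 + 30 + 31 + 31 + 29 + 31 + 30 + 31 + 30 + 31 + 31 + 30 + 31 + 30 + 31 + 31 + 28 = 1412.

1412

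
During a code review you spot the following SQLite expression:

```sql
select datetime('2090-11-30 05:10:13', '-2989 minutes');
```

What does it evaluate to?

2090-11-28 03:21:13

2989 minutes = 49h 49m; -2989 minutes from 2090-11-30 05:10:13 is 2090-11-28 03:21:13 (crosses midnight).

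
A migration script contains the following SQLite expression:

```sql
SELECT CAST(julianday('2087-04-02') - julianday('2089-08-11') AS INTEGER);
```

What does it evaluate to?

-862

28 days remain in April 2087 after the 2nd (30 − 2).
Full months from May 2087 through July 2089 contribute their day counts.
Then 11 days into August 2089.
Total: 28 + 31 + 30 + 31 + 31 + 30 + 31 + 30 + 31 + 31 + 29 + 31 + 30 + 31 + 30 + 31 + 31 + 30 + 31 + 30 + 31 + 31 + 28 + 31 + 30 + 31 + 30 + 31 + 11 = 862.
The subtraction is earlier − later, so the result is −862 → -862.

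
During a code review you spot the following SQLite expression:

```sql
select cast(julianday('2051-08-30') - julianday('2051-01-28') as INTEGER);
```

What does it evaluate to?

3 days remain in January 2051 after the 28th (31 − 28).
Full months from February 2051 through July 2051 contribute their day counts.
Then 30 days into August 2051.
Total: 3 + 28 + 31 + 30 + 31 + 30 + 31 + 30 = 214.

214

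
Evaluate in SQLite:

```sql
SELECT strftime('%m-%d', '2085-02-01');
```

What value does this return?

`%m-%d` extracts the month-day: 02-01.

02-01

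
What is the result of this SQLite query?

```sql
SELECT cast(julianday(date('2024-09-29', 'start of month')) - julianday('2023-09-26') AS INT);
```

`start of month` rewinds 2024-09-29 to 2024-09-01.
4 days remain in September 2023 after the 26th (30 − 26).
Full months from October 2023 through August 2024 contribute their day counts.
Then 1 day into September 2024.
Total: 4 + 31 + 30 + 31 + 31 + 29 + 31 + 30 + 31 + 30 + 31 + 31 + 1 = 341.

341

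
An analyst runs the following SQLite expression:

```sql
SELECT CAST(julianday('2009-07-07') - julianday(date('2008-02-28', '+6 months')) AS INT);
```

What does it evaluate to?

313

Adding +6 months to 2008-02-28 gives 2008-08-28.
3 days remain in August 2008 after the 28th (31 − 28).
Full months from September 2008 through June 2009 contribute their day counts.
Then 7 days into July 2009.
Total: 3 + 30 + 31 + 30 + 31 + 31 + 28 + 31 + 30 + 31 + 30 + 7 = 313.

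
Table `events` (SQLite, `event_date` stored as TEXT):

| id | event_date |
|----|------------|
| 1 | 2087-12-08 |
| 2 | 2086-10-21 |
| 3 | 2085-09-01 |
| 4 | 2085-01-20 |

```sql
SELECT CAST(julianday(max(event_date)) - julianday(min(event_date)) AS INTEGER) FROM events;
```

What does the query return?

1052

MIN = 2085-01-20, MAX = 2087-12-08.
11 days remain in January 2085 after the 20th (31 − 20).
Full months from February 2085 through November 2087 contribute their day counts.
Then 8 days into December 2087.
Total: 11 + 28 + 31 + 30 + 31 + 30 + 31 + 31 + 30 + 31 + 30 + 31 + 31 + 28 + 31 + 30 + 31 + 30 + 31 + 31 + 30 + 31 + 30 + 31 + 31 + 28 + 31 + 30 + 31 + 30 + 31 + 31 + 30 + 31 + 30 + 8 = 1052.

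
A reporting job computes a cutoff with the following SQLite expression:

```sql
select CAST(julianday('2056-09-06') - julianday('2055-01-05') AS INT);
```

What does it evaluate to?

610

26 days remain in January 2055 after the 5th (31 − 5).
Full months from February 2055 through August 2056 contribute their day counts.
Then 6 days into September 2056.
Total: 26 + 28 + 31 + 30 + 31 + 30 + 31 + 31 + 30 + 31 + 30 + 31 + 31 + 29 + 31 + 30 + 31 + 30 + 31 + 31 + 6 = 610.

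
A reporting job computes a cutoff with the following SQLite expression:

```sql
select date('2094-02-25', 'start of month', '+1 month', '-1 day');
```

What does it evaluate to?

2094-02-28

`start of month` rewinds 2094-02-25 to 2094-02-01.
Adding +1 month to 2094-02-01 gives 2094-03-01.
Going back 1 day from 2094-03-01 reaches 2094-02-28 (last day of February, 28 days).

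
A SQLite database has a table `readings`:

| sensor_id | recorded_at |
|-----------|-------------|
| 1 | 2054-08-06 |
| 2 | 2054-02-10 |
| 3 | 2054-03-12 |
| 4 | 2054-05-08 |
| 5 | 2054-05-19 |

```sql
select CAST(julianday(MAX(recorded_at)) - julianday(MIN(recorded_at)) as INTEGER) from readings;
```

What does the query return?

177

MIN = 2054-02-10, MAX = 2054-08-06.
18 days remain in February 2054 after the 10th (28 − 10).
March 2054: 31 days.
April 2054: 30 days.
May 2054: 31 days.
June 2054: 30 days.
July 2054: 31 days.
Then 6 days into August 2054.
Total: 18 + 31 + 30 + 31 + 30 + 31 + 6 = 177.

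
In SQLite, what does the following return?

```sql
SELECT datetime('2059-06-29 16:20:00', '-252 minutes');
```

2059-06-29 12:08:00

252 minutes = 4h 12m; -252 minutes from 2059-06-29 16:20:00 is 2059-06-29 12:08:00.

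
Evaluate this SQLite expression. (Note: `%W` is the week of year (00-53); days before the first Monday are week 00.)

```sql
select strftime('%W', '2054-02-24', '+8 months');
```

42

First apply '+8 months': 2054-02-24 → 2054-10-24.
2054-10-24 is a Saturday. SQLite's %W counts Mondays since the year started; the result is 42.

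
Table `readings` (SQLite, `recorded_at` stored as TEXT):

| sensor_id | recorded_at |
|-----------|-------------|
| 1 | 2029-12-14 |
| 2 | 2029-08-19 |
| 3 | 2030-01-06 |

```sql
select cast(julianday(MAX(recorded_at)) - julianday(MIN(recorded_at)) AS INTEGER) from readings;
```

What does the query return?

140

MIN = 2029-08-19, MAX = 2030-01-06.
12 days remain in August 2029 after the 19th (31 − 19).
September 2029: 30 days.
October 2029: 31 days.
November 2029: 30 days.
December 2029: 31 days.
Then 6 days into January 2030.
Total: 12 + 30 + 31 + 30 + 31 + 6 = 140.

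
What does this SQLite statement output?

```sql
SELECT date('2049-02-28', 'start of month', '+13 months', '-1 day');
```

2050-02-28

`start of month` rewinds 2049-02-28 to 2049-02-01.
Adding +13 months to 2049-02-01 gives 2050-03-01.
Going back 1 day from 2050-03-01 reaches 2050-02-28 (last day of February, 28 days).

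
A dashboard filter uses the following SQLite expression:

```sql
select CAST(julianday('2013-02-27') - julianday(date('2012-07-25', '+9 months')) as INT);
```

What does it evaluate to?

Adding +9 months to 2012-07-25 gives 2013-04-25.
1 day remains in February 2013 after the 27th (28 − 27).
March 2013: 31 days.
Then 25 days into April 2013.
Total: 1 + 31 + 25 = 57.
The subtraction is earlier − later, so the result is −57 → -57.

-57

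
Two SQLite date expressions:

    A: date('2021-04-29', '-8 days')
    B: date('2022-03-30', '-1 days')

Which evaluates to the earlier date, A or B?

A

A = 2021-04-21.
B = 2022-03-29.
A is earlier.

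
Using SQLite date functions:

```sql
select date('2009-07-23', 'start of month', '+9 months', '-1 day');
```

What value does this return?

2010-03-31

`start of month` rewinds 2009-07-23 to 2009-07-01.
Adding +9 months to 2009-07-01 gives 2010-04-01.
Going back 1 day from 2010-04-01 reaches 2010-03-31 (last day of March, 31 days).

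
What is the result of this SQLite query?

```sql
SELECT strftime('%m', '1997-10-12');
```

10

`%m` extracts the 2-digit month (01-12): 10.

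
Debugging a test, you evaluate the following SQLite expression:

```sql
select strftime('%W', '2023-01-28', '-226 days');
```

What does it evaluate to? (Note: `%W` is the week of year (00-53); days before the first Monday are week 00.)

24

First apply '-226 days': 2023-01-28 → 2022-06-16.
2022-06-16 is a Thursday. SQLite's %W counts Mondays since the year started; the result is 24.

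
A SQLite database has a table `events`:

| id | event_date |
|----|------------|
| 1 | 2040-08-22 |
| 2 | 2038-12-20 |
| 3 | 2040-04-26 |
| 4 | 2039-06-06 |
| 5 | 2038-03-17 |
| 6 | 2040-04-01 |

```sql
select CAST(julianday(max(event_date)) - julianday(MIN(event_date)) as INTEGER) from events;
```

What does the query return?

MIN = 2038-03-17, MAX = 2040-08-22.
14 days remain in March 2038 after the 17th (31 − 17).
Full months from April 2038 through July 2040 contribute their day counts.
Then 22 days into August 2040.
Total: 14 + 30 + 31 + 30 + 31 + 31 + 30 + 31 + 30 + 31 + 31 + 28 + 31 + 30 + 31 + 30 + 31 + 31 + 30 + 31 + 30 + 31 + 31 + 29 + 31 + 30 + 31 + 30 + 31 + 22 = 889.

889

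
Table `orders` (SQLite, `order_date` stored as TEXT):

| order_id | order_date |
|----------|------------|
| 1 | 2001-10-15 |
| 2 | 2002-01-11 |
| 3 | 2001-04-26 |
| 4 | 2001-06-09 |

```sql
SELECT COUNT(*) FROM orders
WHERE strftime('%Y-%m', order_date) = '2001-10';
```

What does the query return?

Rows with year-month 2001-10: 2001-10-15 → 1.

1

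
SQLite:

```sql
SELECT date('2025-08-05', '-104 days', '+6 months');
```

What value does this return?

2025-10-23

Applying '-104 days' to 2025-08-05: counting 104 days back gives 2025-04-23.
Adding +6 months to 2025-04-23 gives 2025-10-23.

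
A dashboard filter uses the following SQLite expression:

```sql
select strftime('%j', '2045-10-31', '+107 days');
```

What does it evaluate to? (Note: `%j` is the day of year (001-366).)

046

First apply '+107 days': 2045-10-31 → 2046-02-15.
Day-of-year for 2046-02-15: days since 2046-01-01 inclusive = 46, zero-padded to 046.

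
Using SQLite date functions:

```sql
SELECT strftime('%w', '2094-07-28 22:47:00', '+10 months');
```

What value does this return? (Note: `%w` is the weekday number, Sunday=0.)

6

First apply '+10 months': 2094-07-28 22:47:00 → 2095-05-28 22:47:00.
2095-05-28 is a Saturday; with Sunday=0 that is 6.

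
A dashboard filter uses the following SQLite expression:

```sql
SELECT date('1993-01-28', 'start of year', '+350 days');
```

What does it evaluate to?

1993-12-17

`start of year` rewinds 1993-01-28 to 1993-01-01.
Applying '+350 days' to 1993-01-01: counting 350 days forward gives 1993-12-17.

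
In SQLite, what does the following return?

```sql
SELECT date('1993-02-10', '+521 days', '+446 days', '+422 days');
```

1996-11-30

Applying '+521 days' to 1993-02-10: counting 521 days forward gives 1994-07-16.
Applying '+446 days' to 1994-07-16: counting 446 days forward gives 1995-10-05.
Applying '+422 days' to 1995-10-05: counting 422 days forward gives 1996-11-30.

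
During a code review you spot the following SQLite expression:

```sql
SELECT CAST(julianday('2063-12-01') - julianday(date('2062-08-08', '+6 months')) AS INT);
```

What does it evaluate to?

296

Adding +6 months to 2062-08-08 gives 2063-02-08.
20 days remain in February 2063 after the 8th (28 − 8).
Full months from March 2063 through November 2063 contribute their day counts.
Then 1 day into December 2063.
Total: 20 + 31 + 30 + 31 + 30 + 31 + 31 + 30 + 31 + 30 + 1 = 296.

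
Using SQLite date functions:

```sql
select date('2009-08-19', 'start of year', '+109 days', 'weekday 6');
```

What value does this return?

`start of year` rewinds 2009-08-19 to 2009-01-01.
Applying '+109 days' to 2009-01-01: counting 109 days forward gives 2009-04-20.
`weekday 6` advances to the next Saturday; 2009-04-20 is a Monday, so it moves forward to 2009-04-25.

2009-04-25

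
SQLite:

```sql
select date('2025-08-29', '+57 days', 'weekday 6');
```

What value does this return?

2025-10-25

Applying '+57 days' to 2025-08-29: counting 57 days forward gives 2025-10-25.
`weekday 6` advances to the next Saturday; 2025-10-25 is already a Saturday, so it stays at 2025-10-25.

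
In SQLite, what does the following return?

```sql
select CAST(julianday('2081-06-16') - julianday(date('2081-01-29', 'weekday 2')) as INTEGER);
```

132

`weekday 2` advances to the next Tuesday; 2081-01-29 is a Wednesday, so it moves forward to 2081-02-04.
24 days remain in February 2081 after the 4th (28 − 4).
March 2081: 31 days.
April 2081: 30 days.
May 2081: 31 days.
Then 16 days into June 2081.
Total: 24 + 31 + 30 + 31 + 16 = 132.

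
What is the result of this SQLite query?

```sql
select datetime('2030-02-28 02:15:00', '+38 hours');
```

2030-03-01 16:15:00

+38 hours from 2030-02-28 02:15:00 is 2030-03-01 16:15:00 (crosses midnight).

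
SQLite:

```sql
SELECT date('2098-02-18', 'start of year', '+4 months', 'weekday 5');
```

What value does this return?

2098-05-02

`start of year` rewinds 2098-02-18 to 2098-01-01.
Adding +4 months to 2098-01-01 gives 2098-05-01.
`weekday 5` advances to the next Friday; 2098-05-01 is a Thursday, so it moves forward to 2098-05-02.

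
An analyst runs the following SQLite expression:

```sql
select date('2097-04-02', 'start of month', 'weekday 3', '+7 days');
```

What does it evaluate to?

2097-04-10

`start of month` rewinds 2097-04-02 to 2097-04-01.
`weekday 3` advances to the next Wednesday; 2097-04-01 is a Monday, so it moves forward to 2097-04-03.
Advancing 7 more days within April lands on 2097-04-10.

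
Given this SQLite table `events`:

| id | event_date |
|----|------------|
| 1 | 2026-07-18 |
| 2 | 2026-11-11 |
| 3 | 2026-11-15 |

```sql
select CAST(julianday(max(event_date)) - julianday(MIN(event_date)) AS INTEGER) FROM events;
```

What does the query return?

120

MIN = 2026-07-18, MAX = 2026-11-15.
13 days remain in July 2026 after the 18th (31 − 18).
August 2026: 31 days.
September 2026: 30 days.
October 2026: 31 days.
Then 15 days into November 2026.
Total: 13 + 31 + 30 + 31 + 15 = 120.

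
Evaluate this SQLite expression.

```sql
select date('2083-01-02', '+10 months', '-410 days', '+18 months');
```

Adding +10 months to 2083-01-02 gives 2083-11-02.
Applying '-410 days' to 2083-11-02: counting 410 days back gives 2082-09-18.
Adding +18 months to 2082-09-18 gives 2084-03-18.

2084-03-18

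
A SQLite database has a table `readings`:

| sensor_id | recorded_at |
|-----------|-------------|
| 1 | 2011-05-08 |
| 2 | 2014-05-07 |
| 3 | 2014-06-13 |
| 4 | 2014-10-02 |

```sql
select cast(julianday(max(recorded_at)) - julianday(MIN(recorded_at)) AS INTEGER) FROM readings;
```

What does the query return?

MIN = 2011-05-08, MAX = 2014-10-02.
23 days remain in May 2011 after the 8th (31 − 8).
Full months from June 2011 through September 2014 contribute their day counts.
Then 2 days into October 2014.
Total: 23 + 30 + 31 + 31 + 30 + 31 + 30 + 31 + 31 + 29 + 31 + 30 + 31 + 30 + 31 + 31 + 30 + 31 + 30 + 31 + 31 + 28 + 31 + 30 + 31 + 30 + 31 + 31 + 30 + 31 + 30 + 31 + 31 + 28 + 31 + 30 + 31 + 30 + 31 + 31 + 30 + 2 = 1243.

1243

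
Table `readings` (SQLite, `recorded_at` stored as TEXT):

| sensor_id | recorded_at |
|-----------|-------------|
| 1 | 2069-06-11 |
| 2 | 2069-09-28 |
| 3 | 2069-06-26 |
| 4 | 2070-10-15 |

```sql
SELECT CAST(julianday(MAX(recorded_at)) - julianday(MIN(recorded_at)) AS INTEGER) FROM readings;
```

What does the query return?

MIN = 2069-06-11, MAX = 2070-10-15.
19 days remain in June 2069 after the 11th (30 − 11).
Full months from July 2069 through September 2070 contribute their day counts.
Then 15 days into October 2070.
Total: 19 + 31 + 31 + 30 + 31 + 30 + 31 + 31 + 28 + 31 + 30 + 31 + 30 + 31 + 31 + 30 + 15 = 491.

491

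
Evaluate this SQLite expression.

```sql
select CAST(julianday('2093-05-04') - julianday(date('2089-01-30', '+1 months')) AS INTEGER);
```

1524

Adding +1 month to 2089-01-30 targets 2089-02-30. February 2089 has only 28 days, so SQLite normalizes the 2-day overflow forward to 2089-03-02.
29 days remain in March 2089 after the 2nd (31 − 2).
Full months from April 2089 through April 2093 contribute their day counts.
Then 4 days into May 2093.
Total: 29 + 30 + 31 + 30 + 31 + 31 + 30 + 31 + 30 + 31 + 31 + 28 + 31 + 30 + 31 + 30 + 31 + 31 + 30 + 31 + 30 + 31 + 31 + 28 + 31 + 30 + 31 + 30 + 31 + 31 + 30 + 31 + 30 + 31 + 31 + 29 + 31 + 30 + 31 + 30 + 31 + 31 + 30 + 31 + 30 + 31 + 31 + 28 + 31 + 30 + 4 = 1524.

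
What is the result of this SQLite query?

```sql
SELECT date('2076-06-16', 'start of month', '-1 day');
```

2076-05-31

`start of month` rewinds 2076-06-16 to 2076-06-01.
Going back 1 day from 2076-06-01 reaches 2076-05-31 (last day of May, 31 days).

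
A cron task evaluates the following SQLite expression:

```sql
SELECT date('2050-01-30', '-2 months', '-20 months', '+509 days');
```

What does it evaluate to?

2049-08-21

Adding -2 months to 2050-01-30 gives 2049-11-30.
Adding -20 months to 2049-11-30 gives 2048-03-30.
Applying '+509 days' to 2048-03-30: counting 509 days forward gives 2049-08-21.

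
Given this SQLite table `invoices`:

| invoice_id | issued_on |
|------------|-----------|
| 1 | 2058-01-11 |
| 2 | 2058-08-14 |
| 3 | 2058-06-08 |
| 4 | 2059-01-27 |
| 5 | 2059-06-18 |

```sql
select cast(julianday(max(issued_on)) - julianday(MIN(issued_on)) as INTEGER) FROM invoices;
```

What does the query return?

MIN = 2058-01-11, MAX = 2059-06-18.
20 days remain in January 2058 after the 11th (31 − 11).
Full months from February 2058 through May 2059 contribute their day counts.
Then 18 days into June 2059.
Total: 20 + 28 + 31 + 30 + 31 + 30 + 31 + 31 + 30 + 31 + 30 + 31 + 31 + 28 + 31 + 30 + 31 + 18 = 523.

523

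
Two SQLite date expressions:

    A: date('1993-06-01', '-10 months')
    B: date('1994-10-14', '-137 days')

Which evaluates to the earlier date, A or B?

A = 1992-08-01.
B = 1994-05-30.
A is earlier.

A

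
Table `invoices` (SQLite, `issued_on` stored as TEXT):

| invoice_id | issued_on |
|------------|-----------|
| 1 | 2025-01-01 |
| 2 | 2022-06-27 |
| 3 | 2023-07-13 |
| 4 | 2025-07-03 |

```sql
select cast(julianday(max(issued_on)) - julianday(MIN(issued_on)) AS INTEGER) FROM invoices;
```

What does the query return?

MIN = 2022-06-27, MAX = 2025-07-03.
3 days remain in June 2022 after the 27th (30 − 27).
Full months from July 2022 through June 2025 contribute their day counts.
Then 3 days into July 2025.
Total: 3 + 31 + 31 + 30 + 31 + 30 + 31 + 31 + 28 + 31 + 30 + 31 + 30 + 31 + 31 + 30 + 31 + 30 + 31 + 31 + 29 + 31 + 30 + 31 + 30 + 31 + 31 + 30 + 31 + 30 + 31 + 31 + 28 + 31 + 30 + 31 + 30 + 3 = 1102.

1102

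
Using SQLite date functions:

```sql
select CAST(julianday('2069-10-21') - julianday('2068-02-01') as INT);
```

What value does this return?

28 days remain in February 2068 after the 1st (29 − 1).
Full months from March 2068 through September 2069 contribute their day counts.
Then 21 days into October 2069.
Total: 28 + 31 + 30 + 31 + 30 + 31 + 31 + 30 + 31 + 30 + 31 + 31 + 28 + 31 + 30 + 31 + 30 + 31 + 31 + 30 + 21 = 628.

628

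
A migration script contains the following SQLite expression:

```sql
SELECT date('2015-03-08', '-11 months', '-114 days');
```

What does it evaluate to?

2013-12-15

Adding -11 months to 2015-03-08 gives 2014-04-08.
Applying '-114 days' to 2014-04-08: counting 114 days back gives 2013-12-15.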